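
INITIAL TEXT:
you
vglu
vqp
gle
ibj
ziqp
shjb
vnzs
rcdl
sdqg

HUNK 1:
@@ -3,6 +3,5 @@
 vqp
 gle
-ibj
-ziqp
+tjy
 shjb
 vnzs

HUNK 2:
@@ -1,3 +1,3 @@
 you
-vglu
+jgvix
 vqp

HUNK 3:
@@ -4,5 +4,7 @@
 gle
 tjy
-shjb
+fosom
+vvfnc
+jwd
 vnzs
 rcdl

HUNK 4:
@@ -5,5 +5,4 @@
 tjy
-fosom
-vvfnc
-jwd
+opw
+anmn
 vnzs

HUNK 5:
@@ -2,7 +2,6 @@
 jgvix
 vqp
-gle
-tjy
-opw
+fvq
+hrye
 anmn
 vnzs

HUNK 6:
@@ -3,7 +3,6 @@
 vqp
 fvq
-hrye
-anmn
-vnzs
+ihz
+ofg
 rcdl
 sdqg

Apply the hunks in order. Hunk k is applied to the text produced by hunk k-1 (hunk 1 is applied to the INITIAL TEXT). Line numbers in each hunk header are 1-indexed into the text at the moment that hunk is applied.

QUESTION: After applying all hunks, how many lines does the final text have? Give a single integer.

Answer: 8

Derivation:
Hunk 1: at line 3 remove [ibj,ziqp] add [tjy] -> 9 lines: you vglu vqp gle tjy shjb vnzs rcdl sdqg
Hunk 2: at line 1 remove [vglu] add [jgvix] -> 9 lines: you jgvix vqp gle tjy shjb vnzs rcdl sdqg
Hunk 3: at line 4 remove [shjb] add [fosom,vvfnc,jwd] -> 11 lines: you jgvix vqp gle tjy fosom vvfnc jwd vnzs rcdl sdqg
Hunk 4: at line 5 remove [fosom,vvfnc,jwd] add [opw,anmn] -> 10 lines: you jgvix vqp gle tjy opw anmn vnzs rcdl sdqg
Hunk 5: at line 2 remove [gle,tjy,opw] add [fvq,hrye] -> 9 lines: you jgvix vqp fvq hrye anmn vnzs rcdl sdqg
Hunk 6: at line 3 remove [hrye,anmn,vnzs] add [ihz,ofg] -> 8 lines: you jgvix vqp fvq ihz ofg rcdl sdqg
Final line count: 8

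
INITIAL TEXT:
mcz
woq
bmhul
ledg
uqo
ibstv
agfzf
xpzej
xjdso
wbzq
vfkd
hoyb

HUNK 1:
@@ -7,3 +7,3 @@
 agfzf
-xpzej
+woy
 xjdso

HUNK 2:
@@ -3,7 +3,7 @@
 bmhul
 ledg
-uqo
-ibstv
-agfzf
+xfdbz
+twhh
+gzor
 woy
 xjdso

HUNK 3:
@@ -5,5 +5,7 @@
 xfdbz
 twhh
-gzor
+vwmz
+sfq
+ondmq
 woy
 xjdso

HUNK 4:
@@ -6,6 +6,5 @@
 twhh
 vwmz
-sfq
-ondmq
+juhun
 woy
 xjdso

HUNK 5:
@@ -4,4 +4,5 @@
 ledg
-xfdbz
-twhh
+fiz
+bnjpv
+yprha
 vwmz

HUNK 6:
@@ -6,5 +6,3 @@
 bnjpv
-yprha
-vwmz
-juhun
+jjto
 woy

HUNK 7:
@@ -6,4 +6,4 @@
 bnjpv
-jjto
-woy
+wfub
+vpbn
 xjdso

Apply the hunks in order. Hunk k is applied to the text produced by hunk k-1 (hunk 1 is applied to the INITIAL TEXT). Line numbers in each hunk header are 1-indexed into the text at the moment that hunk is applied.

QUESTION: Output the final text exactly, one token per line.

Answer: mcz
woq
bmhul
ledg
fiz
bnjpv
wfub
vpbn
xjdso
wbzq
vfkd
hoyb

Derivation:
Hunk 1: at line 7 remove [xpzej] add [woy] -> 12 lines: mcz woq bmhul ledg uqo ibstv agfzf woy xjdso wbzq vfkd hoyb
Hunk 2: at line 3 remove [uqo,ibstv,agfzf] add [xfdbz,twhh,gzor] -> 12 lines: mcz woq bmhul ledg xfdbz twhh gzor woy xjdso wbzq vfkd hoyb
Hunk 3: at line 5 remove [gzor] add [vwmz,sfq,ondmq] -> 14 lines: mcz woq bmhul ledg xfdbz twhh vwmz sfq ondmq woy xjdso wbzq vfkd hoyb
Hunk 4: at line 6 remove [sfq,ondmq] add [juhun] -> 13 lines: mcz woq bmhul ledg xfdbz twhh vwmz juhun woy xjdso wbzq vfkd hoyb
Hunk 5: at line 4 remove [xfdbz,twhh] add [fiz,bnjpv,yprha] -> 14 lines: mcz woq bmhul ledg fiz bnjpv yprha vwmz juhun woy xjdso wbzq vfkd hoyb
Hunk 6: at line 6 remove [yprha,vwmz,juhun] add [jjto] -> 12 lines: mcz woq bmhul ledg fiz bnjpv jjto woy xjdso wbzq vfkd hoyb
Hunk 7: at line 6 remove [jjto,woy] add [wfub,vpbn] -> 12 lines: mcz woq bmhul ledg fiz bnjpv wfub vpbn xjdso wbzq vfkd hoyb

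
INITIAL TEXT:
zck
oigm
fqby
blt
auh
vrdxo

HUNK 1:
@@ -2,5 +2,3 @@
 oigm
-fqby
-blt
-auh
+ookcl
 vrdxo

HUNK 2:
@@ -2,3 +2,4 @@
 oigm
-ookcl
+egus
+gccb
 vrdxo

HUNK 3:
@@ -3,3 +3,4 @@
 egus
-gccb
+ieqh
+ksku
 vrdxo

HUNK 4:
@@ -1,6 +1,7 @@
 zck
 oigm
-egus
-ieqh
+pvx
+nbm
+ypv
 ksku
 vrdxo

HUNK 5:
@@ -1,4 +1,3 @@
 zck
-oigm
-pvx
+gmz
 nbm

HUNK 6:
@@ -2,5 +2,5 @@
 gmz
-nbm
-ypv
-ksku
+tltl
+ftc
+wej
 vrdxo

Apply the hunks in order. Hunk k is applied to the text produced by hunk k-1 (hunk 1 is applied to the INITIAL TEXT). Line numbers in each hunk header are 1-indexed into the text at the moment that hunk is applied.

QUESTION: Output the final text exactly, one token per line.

Answer: zck
gmz
tltl
ftc
wej
vrdxo

Derivation:
Hunk 1: at line 2 remove [fqby,blt,auh] add [ookcl] -> 4 lines: zck oigm ookcl vrdxo
Hunk 2: at line 2 remove [ookcl] add [egus,gccb] -> 5 lines: zck oigm egus gccb vrdxo
Hunk 3: at line 3 remove [gccb] add [ieqh,ksku] -> 6 lines: zck oigm egus ieqh ksku vrdxo
Hunk 4: at line 1 remove [egus,ieqh] add [pvx,nbm,ypv] -> 7 lines: zck oigm pvx nbm ypv ksku vrdxo
Hunk 5: at line 1 remove [oigm,pvx] add [gmz] -> 6 lines: zck gmz nbm ypv ksku vrdxo
Hunk 6: at line 2 remove [nbm,ypv,ksku] add [tltl,ftc,wej] -> 6 lines: zck gmz tltl ftc wej vrdxo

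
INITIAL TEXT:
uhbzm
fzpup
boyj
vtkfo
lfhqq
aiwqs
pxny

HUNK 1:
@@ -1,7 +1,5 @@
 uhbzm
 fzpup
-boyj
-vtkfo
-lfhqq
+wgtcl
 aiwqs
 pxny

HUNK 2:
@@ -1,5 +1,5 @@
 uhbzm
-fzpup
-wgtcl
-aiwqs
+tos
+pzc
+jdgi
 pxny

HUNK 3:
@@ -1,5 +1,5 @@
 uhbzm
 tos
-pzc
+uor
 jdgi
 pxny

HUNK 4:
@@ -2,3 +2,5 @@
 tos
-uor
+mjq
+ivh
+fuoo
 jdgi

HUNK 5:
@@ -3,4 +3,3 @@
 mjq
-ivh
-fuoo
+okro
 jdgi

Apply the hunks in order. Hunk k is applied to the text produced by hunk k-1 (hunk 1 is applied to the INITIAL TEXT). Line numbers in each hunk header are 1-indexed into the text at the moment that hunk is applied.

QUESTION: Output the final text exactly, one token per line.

Answer: uhbzm
tos
mjq
okro
jdgi
pxny

Derivation:
Hunk 1: at line 1 remove [boyj,vtkfo,lfhqq] add [wgtcl] -> 5 lines: uhbzm fzpup wgtcl aiwqs pxny
Hunk 2: at line 1 remove [fzpup,wgtcl,aiwqs] add [tos,pzc,jdgi] -> 5 lines: uhbzm tos pzc jdgi pxny
Hunk 3: at line 1 remove [pzc] add [uor] -> 5 lines: uhbzm tos uor jdgi pxny
Hunk 4: at line 2 remove [uor] add [mjq,ivh,fuoo] -> 7 lines: uhbzm tos mjq ivh fuoo jdgi pxny
Hunk 5: at line 3 remove [ivh,fuoo] add [okro] -> 6 lines: uhbzm tos mjq okro jdgi pxny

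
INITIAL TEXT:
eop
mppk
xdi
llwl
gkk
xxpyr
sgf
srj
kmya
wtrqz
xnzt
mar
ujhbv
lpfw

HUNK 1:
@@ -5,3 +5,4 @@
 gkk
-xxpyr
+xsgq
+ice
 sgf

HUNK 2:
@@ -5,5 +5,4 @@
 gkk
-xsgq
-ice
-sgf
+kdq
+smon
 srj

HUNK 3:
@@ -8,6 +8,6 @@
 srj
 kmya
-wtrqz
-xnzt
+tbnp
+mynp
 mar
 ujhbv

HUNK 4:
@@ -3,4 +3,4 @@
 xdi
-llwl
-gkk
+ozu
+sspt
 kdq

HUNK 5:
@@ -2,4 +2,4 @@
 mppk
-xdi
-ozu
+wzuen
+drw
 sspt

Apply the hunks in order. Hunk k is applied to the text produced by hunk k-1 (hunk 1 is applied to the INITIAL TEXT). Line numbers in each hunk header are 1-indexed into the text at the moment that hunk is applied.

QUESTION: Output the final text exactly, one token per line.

Hunk 1: at line 5 remove [xxpyr] add [xsgq,ice] -> 15 lines: eop mppk xdi llwl gkk xsgq ice sgf srj kmya wtrqz xnzt mar ujhbv lpfw
Hunk 2: at line 5 remove [xsgq,ice,sgf] add [kdq,smon] -> 14 lines: eop mppk xdi llwl gkk kdq smon srj kmya wtrqz xnzt mar ujhbv lpfw
Hunk 3: at line 8 remove [wtrqz,xnzt] add [tbnp,mynp] -> 14 lines: eop mppk xdi llwl gkk kdq smon srj kmya tbnp mynp mar ujhbv lpfw
Hunk 4: at line 3 remove [llwl,gkk] add [ozu,sspt] -> 14 lines: eop mppk xdi ozu sspt kdq smon srj kmya tbnp mynp mar ujhbv lpfw
Hunk 5: at line 2 remove [xdi,ozu] add [wzuen,drw] -> 14 lines: eop mppk wzuen drw sspt kdq smon srj kmya tbnp mynp mar ujhbv lpfw

Answer: eop
mppk
wzuen
drw
sspt
kdq
smon
srj
kmya
tbnp
mynp
mar
ujhbv
lpfw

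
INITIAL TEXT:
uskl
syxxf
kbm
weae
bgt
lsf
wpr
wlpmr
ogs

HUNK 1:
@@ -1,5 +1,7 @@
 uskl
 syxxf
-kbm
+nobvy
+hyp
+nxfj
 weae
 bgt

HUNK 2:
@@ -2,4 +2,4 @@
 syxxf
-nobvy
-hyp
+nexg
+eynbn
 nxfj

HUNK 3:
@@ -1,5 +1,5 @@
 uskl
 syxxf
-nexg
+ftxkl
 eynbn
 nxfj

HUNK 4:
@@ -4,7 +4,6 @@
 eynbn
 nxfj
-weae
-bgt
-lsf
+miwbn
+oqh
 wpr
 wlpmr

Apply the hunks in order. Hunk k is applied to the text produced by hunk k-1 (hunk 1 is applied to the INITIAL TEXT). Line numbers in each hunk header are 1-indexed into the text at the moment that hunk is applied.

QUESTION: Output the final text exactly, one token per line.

Answer: uskl
syxxf
ftxkl
eynbn
nxfj
miwbn
oqh
wpr
wlpmr
ogs

Derivation:
Hunk 1: at line 1 remove [kbm] add [nobvy,hyp,nxfj] -> 11 lines: uskl syxxf nobvy hyp nxfj weae bgt lsf wpr wlpmr ogs
Hunk 2: at line 2 remove [nobvy,hyp] add [nexg,eynbn] -> 11 lines: uskl syxxf nexg eynbn nxfj weae bgt lsf wpr wlpmr ogs
Hunk 3: at line 1 remove [nexg] add [ftxkl] -> 11 lines: uskl syxxf ftxkl eynbn nxfj weae bgt lsf wpr wlpmr ogs
Hunk 4: at line 4 remove [weae,bgt,lsf] add [miwbn,oqh] -> 10 lines: uskl syxxf ftxkl eynbn nxfj miwbn oqh wpr wlpmr ogs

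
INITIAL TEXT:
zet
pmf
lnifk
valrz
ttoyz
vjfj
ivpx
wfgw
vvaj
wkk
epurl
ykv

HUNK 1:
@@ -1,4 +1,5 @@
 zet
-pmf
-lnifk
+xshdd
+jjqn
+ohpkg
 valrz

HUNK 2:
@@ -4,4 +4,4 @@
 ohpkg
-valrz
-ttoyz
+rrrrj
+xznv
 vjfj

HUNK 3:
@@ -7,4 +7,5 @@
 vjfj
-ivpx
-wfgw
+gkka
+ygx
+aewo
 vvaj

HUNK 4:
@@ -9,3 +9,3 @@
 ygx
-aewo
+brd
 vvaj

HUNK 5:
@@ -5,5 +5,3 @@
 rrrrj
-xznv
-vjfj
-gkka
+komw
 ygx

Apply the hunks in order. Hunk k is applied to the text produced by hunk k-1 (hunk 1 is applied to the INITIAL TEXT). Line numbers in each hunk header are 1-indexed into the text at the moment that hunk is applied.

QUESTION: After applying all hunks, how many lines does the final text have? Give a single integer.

Hunk 1: at line 1 remove [pmf,lnifk] add [xshdd,jjqn,ohpkg] -> 13 lines: zet xshdd jjqn ohpkg valrz ttoyz vjfj ivpx wfgw vvaj wkk epurl ykv
Hunk 2: at line 4 remove [valrz,ttoyz] add [rrrrj,xznv] -> 13 lines: zet xshdd jjqn ohpkg rrrrj xznv vjfj ivpx wfgw vvaj wkk epurl ykv
Hunk 3: at line 7 remove [ivpx,wfgw] add [gkka,ygx,aewo] -> 14 lines: zet xshdd jjqn ohpkg rrrrj xznv vjfj gkka ygx aewo vvaj wkk epurl ykv
Hunk 4: at line 9 remove [aewo] add [brd] -> 14 lines: zet xshdd jjqn ohpkg rrrrj xznv vjfj gkka ygx brd vvaj wkk epurl ykv
Hunk 5: at line 5 remove [xznv,vjfj,gkka] add [komw] -> 12 lines: zet xshdd jjqn ohpkg rrrrj komw ygx brd vvaj wkk epurl ykv
Final line count: 12

Answer: 12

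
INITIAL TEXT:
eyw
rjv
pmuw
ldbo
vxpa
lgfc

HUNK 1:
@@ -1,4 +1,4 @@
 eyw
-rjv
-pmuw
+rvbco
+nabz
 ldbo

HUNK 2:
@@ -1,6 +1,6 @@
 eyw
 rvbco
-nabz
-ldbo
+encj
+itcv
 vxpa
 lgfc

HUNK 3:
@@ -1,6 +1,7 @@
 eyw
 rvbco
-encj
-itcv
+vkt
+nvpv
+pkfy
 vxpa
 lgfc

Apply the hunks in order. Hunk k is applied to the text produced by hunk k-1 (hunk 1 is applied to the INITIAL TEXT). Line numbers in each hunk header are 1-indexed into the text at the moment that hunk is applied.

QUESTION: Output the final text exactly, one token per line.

Answer: eyw
rvbco
vkt
nvpv
pkfy
vxpa
lgfc

Derivation:
Hunk 1: at line 1 remove [rjv,pmuw] add [rvbco,nabz] -> 6 lines: eyw rvbco nabz ldbo vxpa lgfc
Hunk 2: at line 1 remove [nabz,ldbo] add [encj,itcv] -> 6 lines: eyw rvbco encj itcv vxpa lgfc
Hunk 3: at line 1 remove [encj,itcv] add [vkt,nvpv,pkfy] -> 7 lines: eyw rvbco vkt nvpv pkfy vxpa lgfc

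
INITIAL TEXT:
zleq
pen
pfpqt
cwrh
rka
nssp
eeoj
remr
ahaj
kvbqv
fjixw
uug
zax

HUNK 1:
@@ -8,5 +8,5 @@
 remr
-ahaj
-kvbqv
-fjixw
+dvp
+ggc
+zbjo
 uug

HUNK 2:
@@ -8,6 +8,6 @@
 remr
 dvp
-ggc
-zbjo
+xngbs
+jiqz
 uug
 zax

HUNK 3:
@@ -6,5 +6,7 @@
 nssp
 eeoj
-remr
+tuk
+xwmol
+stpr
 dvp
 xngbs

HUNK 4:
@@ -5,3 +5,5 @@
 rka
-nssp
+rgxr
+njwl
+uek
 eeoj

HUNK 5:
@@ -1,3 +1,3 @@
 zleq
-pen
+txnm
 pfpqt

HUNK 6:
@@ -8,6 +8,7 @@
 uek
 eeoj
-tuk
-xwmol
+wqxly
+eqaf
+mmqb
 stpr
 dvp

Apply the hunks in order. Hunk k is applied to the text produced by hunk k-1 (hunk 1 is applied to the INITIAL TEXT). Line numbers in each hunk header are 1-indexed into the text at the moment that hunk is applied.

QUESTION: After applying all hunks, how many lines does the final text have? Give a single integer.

Hunk 1: at line 8 remove [ahaj,kvbqv,fjixw] add [dvp,ggc,zbjo] -> 13 lines: zleq pen pfpqt cwrh rka nssp eeoj remr dvp ggc zbjo uug zax
Hunk 2: at line 8 remove [ggc,zbjo] add [xngbs,jiqz] -> 13 lines: zleq pen pfpqt cwrh rka nssp eeoj remr dvp xngbs jiqz uug zax
Hunk 3: at line 6 remove [remr] add [tuk,xwmol,stpr] -> 15 lines: zleq pen pfpqt cwrh rka nssp eeoj tuk xwmol stpr dvp xngbs jiqz uug zax
Hunk 4: at line 5 remove [nssp] add [rgxr,njwl,uek] -> 17 lines: zleq pen pfpqt cwrh rka rgxr njwl uek eeoj tuk xwmol stpr dvp xngbs jiqz uug zax
Hunk 5: at line 1 remove [pen] add [txnm] -> 17 lines: zleq txnm pfpqt cwrh rka rgxr njwl uek eeoj tuk xwmol stpr dvp xngbs jiqz uug zax
Hunk 6: at line 8 remove [tuk,xwmol] add [wqxly,eqaf,mmqb] -> 18 lines: zleq txnm pfpqt cwrh rka rgxr njwl uek eeoj wqxly eqaf mmqb stpr dvp xngbs jiqz uug zax
Final line count: 18

Answer: 18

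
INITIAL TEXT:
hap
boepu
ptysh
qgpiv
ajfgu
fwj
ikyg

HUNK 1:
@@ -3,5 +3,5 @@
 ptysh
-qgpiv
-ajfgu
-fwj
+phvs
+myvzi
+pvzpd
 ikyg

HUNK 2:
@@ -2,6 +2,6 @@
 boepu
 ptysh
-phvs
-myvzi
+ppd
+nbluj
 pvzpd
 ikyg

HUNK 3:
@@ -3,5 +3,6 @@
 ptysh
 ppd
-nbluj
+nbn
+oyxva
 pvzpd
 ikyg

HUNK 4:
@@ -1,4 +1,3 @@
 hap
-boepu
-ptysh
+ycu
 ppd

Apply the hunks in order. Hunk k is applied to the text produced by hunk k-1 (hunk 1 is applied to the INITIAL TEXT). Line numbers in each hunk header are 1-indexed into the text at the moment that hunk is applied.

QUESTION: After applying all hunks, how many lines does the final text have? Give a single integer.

Hunk 1: at line 3 remove [qgpiv,ajfgu,fwj] add [phvs,myvzi,pvzpd] -> 7 lines: hap boepu ptysh phvs myvzi pvzpd ikyg
Hunk 2: at line 2 remove [phvs,myvzi] add [ppd,nbluj] -> 7 lines: hap boepu ptysh ppd nbluj pvzpd ikyg
Hunk 3: at line 3 remove [nbluj] add [nbn,oyxva] -> 8 lines: hap boepu ptysh ppd nbn oyxva pvzpd ikyg
Hunk 4: at line 1 remove [boepu,ptysh] add [ycu] -> 7 lines: hap ycu ppd nbn oyxva pvzpd ikyg
Final line count: 7

Answer: 7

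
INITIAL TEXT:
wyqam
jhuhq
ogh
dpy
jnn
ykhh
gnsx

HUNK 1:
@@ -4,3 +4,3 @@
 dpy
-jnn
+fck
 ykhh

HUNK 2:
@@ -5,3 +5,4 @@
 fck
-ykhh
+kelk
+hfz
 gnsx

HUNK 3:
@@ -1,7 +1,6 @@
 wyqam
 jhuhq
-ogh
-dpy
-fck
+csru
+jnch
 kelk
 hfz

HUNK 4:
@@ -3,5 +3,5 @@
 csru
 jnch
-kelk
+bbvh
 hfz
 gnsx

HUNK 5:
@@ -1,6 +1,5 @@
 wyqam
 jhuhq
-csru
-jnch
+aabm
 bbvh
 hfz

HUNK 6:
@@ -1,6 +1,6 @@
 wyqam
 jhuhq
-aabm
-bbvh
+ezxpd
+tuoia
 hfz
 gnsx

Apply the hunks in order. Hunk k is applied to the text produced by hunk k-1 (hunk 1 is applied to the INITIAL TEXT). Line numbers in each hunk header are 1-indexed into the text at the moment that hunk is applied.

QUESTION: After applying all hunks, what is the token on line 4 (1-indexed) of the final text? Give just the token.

Hunk 1: at line 4 remove [jnn] add [fck] -> 7 lines: wyqam jhuhq ogh dpy fck ykhh gnsx
Hunk 2: at line 5 remove [ykhh] add [kelk,hfz] -> 8 lines: wyqam jhuhq ogh dpy fck kelk hfz gnsx
Hunk 3: at line 1 remove [ogh,dpy,fck] add [csru,jnch] -> 7 lines: wyqam jhuhq csru jnch kelk hfz gnsx
Hunk 4: at line 3 remove [kelk] add [bbvh] -> 7 lines: wyqam jhuhq csru jnch bbvh hfz gnsx
Hunk 5: at line 1 remove [csru,jnch] add [aabm] -> 6 lines: wyqam jhuhq aabm bbvh hfz gnsx
Hunk 6: at line 1 remove [aabm,bbvh] add [ezxpd,tuoia] -> 6 lines: wyqam jhuhq ezxpd tuoia hfz gnsx
Final line 4: tuoia

Answer: tuoia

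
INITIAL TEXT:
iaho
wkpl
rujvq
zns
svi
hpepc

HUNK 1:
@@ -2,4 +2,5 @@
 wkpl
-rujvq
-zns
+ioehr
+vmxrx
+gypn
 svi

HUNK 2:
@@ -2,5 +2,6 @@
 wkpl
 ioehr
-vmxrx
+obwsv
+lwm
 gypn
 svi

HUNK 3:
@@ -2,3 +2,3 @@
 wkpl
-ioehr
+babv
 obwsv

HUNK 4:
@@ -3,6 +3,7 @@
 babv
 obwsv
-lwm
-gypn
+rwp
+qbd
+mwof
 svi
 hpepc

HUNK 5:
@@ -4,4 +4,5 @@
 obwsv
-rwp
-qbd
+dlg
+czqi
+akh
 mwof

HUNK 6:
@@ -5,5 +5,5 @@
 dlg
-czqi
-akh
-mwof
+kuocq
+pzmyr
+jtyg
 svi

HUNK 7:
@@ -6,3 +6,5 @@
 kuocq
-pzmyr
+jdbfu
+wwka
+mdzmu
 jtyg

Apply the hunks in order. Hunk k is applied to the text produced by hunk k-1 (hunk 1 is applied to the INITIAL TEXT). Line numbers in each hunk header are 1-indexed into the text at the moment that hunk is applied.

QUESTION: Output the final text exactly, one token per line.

Answer: iaho
wkpl
babv
obwsv
dlg
kuocq
jdbfu
wwka
mdzmu
jtyg
svi
hpepc

Derivation:
Hunk 1: at line 2 remove [rujvq,zns] add [ioehr,vmxrx,gypn] -> 7 lines: iaho wkpl ioehr vmxrx gypn svi hpepc
Hunk 2: at line 2 remove [vmxrx] add [obwsv,lwm] -> 8 lines: iaho wkpl ioehr obwsv lwm gypn svi hpepc
Hunk 3: at line 2 remove [ioehr] add [babv] -> 8 lines: iaho wkpl babv obwsv lwm gypn svi hpepc
Hunk 4: at line 3 remove [lwm,gypn] add [rwp,qbd,mwof] -> 9 lines: iaho wkpl babv obwsv rwp qbd mwof svi hpepc
Hunk 5: at line 4 remove [rwp,qbd] add [dlg,czqi,akh] -> 10 lines: iaho wkpl babv obwsv dlg czqi akh mwof svi hpepc
Hunk 6: at line 5 remove [czqi,akh,mwof] add [kuocq,pzmyr,jtyg] -> 10 lines: iaho wkpl babv obwsv dlg kuocq pzmyr jtyg svi hpepc
Hunk 7: at line 6 remove [pzmyr] add [jdbfu,wwka,mdzmu] -> 12 lines: iaho wkpl babv obwsv dlg kuocq jdbfu wwka mdzmu jtyg svi hpepc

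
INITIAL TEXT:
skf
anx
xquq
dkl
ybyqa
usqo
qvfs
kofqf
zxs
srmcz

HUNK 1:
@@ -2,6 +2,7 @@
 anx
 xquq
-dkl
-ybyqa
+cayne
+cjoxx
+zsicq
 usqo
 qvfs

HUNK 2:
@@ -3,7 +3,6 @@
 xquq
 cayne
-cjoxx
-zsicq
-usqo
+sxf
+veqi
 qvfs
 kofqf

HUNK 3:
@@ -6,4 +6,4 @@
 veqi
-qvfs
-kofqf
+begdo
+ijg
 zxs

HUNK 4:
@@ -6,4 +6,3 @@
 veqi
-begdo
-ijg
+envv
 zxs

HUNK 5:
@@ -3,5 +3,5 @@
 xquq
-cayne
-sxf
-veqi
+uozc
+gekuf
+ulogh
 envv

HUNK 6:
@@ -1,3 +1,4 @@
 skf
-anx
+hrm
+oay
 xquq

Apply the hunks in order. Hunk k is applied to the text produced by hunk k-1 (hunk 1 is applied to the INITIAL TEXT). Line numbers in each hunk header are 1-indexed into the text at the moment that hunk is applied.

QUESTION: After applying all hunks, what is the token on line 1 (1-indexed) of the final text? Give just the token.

Answer: skf

Derivation:
Hunk 1: at line 2 remove [dkl,ybyqa] add [cayne,cjoxx,zsicq] -> 11 lines: skf anx xquq cayne cjoxx zsicq usqo qvfs kofqf zxs srmcz
Hunk 2: at line 3 remove [cjoxx,zsicq,usqo] add [sxf,veqi] -> 10 lines: skf anx xquq cayne sxf veqi qvfs kofqf zxs srmcz
Hunk 3: at line 6 remove [qvfs,kofqf] add [begdo,ijg] -> 10 lines: skf anx xquq cayne sxf veqi begdo ijg zxs srmcz
Hunk 4: at line 6 remove [begdo,ijg] add [envv] -> 9 lines: skf anx xquq cayne sxf veqi envv zxs srmcz
Hunk 5: at line 3 remove [cayne,sxf,veqi] add [uozc,gekuf,ulogh] -> 9 lines: skf anx xquq uozc gekuf ulogh envv zxs srmcz
Hunk 6: at line 1 remove [anx] add [hrm,oay] -> 10 lines: skf hrm oay xquq uozc gekuf ulogh envv zxs srmcz
Final line 1: skf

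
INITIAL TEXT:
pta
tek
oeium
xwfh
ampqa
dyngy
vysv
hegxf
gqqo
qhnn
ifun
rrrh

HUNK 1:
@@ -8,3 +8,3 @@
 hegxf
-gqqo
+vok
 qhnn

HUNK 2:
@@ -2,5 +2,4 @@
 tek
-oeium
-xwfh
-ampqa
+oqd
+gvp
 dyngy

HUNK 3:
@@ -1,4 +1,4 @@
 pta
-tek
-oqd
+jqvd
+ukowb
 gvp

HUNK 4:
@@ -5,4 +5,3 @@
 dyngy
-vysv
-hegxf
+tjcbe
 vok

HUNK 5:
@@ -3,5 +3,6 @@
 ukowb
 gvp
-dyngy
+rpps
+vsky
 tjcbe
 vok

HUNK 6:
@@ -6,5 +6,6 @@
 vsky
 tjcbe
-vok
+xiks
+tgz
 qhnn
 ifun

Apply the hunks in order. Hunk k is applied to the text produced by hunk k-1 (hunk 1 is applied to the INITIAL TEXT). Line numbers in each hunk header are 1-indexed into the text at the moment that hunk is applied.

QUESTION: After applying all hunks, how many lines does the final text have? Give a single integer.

Hunk 1: at line 8 remove [gqqo] add [vok] -> 12 lines: pta tek oeium xwfh ampqa dyngy vysv hegxf vok qhnn ifun rrrh
Hunk 2: at line 2 remove [oeium,xwfh,ampqa] add [oqd,gvp] -> 11 lines: pta tek oqd gvp dyngy vysv hegxf vok qhnn ifun rrrh
Hunk 3: at line 1 remove [tek,oqd] add [jqvd,ukowb] -> 11 lines: pta jqvd ukowb gvp dyngy vysv hegxf vok qhnn ifun rrrh
Hunk 4: at line 5 remove [vysv,hegxf] add [tjcbe] -> 10 lines: pta jqvd ukowb gvp dyngy tjcbe vok qhnn ifun rrrh
Hunk 5: at line 3 remove [dyngy] add [rpps,vsky] -> 11 lines: pta jqvd ukowb gvp rpps vsky tjcbe vok qhnn ifun rrrh
Hunk 6: at line 6 remove [vok] add [xiks,tgz] -> 12 lines: pta jqvd ukowb gvp rpps vsky tjcbe xiks tgz qhnn ifun rrrh
Final line count: 12

Answer: 12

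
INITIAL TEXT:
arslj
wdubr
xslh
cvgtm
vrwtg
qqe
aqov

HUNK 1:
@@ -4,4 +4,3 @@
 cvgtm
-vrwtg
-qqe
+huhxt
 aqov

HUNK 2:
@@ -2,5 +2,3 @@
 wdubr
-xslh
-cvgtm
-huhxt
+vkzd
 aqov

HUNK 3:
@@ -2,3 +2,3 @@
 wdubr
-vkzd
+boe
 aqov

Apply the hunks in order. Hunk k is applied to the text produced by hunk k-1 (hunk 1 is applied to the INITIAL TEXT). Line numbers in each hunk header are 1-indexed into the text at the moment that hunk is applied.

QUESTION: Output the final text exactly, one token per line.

Answer: arslj
wdubr
boe
aqov

Derivation:
Hunk 1: at line 4 remove [vrwtg,qqe] add [huhxt] -> 6 lines: arslj wdubr xslh cvgtm huhxt aqov
Hunk 2: at line 2 remove [xslh,cvgtm,huhxt] add [vkzd] -> 4 lines: arslj wdubr vkzd aqov
Hunk 3: at line 2 remove [vkzd] add [boe] -> 4 lines: arslj wdubr boe aqov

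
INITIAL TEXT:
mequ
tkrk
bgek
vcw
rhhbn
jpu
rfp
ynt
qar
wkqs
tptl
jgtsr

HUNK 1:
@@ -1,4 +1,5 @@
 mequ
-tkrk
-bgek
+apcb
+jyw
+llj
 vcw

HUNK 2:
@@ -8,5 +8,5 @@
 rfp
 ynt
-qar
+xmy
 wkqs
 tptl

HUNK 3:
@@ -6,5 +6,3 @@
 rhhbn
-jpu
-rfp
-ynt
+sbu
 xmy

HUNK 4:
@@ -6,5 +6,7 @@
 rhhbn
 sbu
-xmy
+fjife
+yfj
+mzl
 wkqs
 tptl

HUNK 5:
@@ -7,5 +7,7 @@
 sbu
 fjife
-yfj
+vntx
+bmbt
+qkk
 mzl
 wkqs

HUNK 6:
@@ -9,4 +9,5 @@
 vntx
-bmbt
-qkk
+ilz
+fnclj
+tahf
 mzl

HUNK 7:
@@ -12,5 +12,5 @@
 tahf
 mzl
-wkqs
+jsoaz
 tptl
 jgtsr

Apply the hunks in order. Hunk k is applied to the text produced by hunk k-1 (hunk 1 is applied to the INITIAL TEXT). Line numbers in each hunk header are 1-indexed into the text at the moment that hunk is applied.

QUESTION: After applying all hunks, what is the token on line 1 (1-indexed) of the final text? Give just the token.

Answer: mequ

Derivation:
Hunk 1: at line 1 remove [tkrk,bgek] add [apcb,jyw,llj] -> 13 lines: mequ apcb jyw llj vcw rhhbn jpu rfp ynt qar wkqs tptl jgtsr
Hunk 2: at line 8 remove [qar] add [xmy] -> 13 lines: mequ apcb jyw llj vcw rhhbn jpu rfp ynt xmy wkqs tptl jgtsr
Hunk 3: at line 6 remove [jpu,rfp,ynt] add [sbu] -> 11 lines: mequ apcb jyw llj vcw rhhbn sbu xmy wkqs tptl jgtsr
Hunk 4: at line 6 remove [xmy] add [fjife,yfj,mzl] -> 13 lines: mequ apcb jyw llj vcw rhhbn sbu fjife yfj mzl wkqs tptl jgtsr
Hunk 5: at line 7 remove [yfj] add [vntx,bmbt,qkk] -> 15 lines: mequ apcb jyw llj vcw rhhbn sbu fjife vntx bmbt qkk mzl wkqs tptl jgtsr
Hunk 6: at line 9 remove [bmbt,qkk] add [ilz,fnclj,tahf] -> 16 lines: mequ apcb jyw llj vcw rhhbn sbu fjife vntx ilz fnclj tahf mzl wkqs tptl jgtsr
Hunk 7: at line 12 remove [wkqs] add [jsoaz] -> 16 lines: mequ apcb jyw llj vcw rhhbn sbu fjife vntx ilz fnclj tahf mzl jsoaz tptl jgtsr
Final line 1: mequ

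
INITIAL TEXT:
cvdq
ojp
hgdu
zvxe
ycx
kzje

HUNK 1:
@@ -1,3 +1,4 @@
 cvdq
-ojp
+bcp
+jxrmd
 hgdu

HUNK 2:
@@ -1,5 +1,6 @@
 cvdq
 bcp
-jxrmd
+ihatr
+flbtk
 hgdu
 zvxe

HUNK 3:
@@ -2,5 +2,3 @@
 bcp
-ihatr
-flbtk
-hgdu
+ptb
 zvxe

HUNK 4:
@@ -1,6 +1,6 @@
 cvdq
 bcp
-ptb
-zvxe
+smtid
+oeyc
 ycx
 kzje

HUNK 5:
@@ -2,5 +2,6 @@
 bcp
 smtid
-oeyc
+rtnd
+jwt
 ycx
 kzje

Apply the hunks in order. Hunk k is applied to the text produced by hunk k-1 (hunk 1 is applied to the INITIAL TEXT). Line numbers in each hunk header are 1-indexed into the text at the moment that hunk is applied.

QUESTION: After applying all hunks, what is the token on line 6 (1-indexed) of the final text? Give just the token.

Answer: ycx

Derivation:
Hunk 1: at line 1 remove [ojp] add [bcp,jxrmd] -> 7 lines: cvdq bcp jxrmd hgdu zvxe ycx kzje
Hunk 2: at line 1 remove [jxrmd] add [ihatr,flbtk] -> 8 lines: cvdq bcp ihatr flbtk hgdu zvxe ycx kzje
Hunk 3: at line 2 remove [ihatr,flbtk,hgdu] add [ptb] -> 6 lines: cvdq bcp ptb zvxe ycx kzje
Hunk 4: at line 1 remove [ptb,zvxe] add [smtid,oeyc] -> 6 lines: cvdq bcp smtid oeyc ycx kzje
Hunk 5: at line 2 remove [oeyc] add [rtnd,jwt] -> 7 lines: cvdq bcp smtid rtnd jwt ycx kzje
Final line 6: ycx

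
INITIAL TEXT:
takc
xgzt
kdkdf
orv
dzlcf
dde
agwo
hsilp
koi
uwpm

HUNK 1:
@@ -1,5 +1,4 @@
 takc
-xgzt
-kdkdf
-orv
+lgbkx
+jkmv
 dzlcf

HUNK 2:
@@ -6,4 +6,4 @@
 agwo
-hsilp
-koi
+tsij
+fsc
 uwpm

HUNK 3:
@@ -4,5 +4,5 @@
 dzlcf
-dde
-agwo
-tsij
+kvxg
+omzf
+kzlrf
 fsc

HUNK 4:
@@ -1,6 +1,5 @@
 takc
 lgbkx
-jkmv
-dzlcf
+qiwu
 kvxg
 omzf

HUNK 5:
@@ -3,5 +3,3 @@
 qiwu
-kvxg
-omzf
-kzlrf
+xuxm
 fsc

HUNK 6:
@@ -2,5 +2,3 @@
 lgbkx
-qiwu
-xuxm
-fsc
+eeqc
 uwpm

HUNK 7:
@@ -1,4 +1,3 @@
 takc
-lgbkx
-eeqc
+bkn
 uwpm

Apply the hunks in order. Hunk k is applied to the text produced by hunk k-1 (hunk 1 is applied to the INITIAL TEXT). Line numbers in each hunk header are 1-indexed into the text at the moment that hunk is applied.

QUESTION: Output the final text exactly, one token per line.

Hunk 1: at line 1 remove [xgzt,kdkdf,orv] add [lgbkx,jkmv] -> 9 lines: takc lgbkx jkmv dzlcf dde agwo hsilp koi uwpm
Hunk 2: at line 6 remove [hsilp,koi] add [tsij,fsc] -> 9 lines: takc lgbkx jkmv dzlcf dde agwo tsij fsc uwpm
Hunk 3: at line 4 remove [dde,agwo,tsij] add [kvxg,omzf,kzlrf] -> 9 lines: takc lgbkx jkmv dzlcf kvxg omzf kzlrf fsc uwpm
Hunk 4: at line 1 remove [jkmv,dzlcf] add [qiwu] -> 8 lines: takc lgbkx qiwu kvxg omzf kzlrf fsc uwpm
Hunk 5: at line 3 remove [kvxg,omzf,kzlrf] add [xuxm] -> 6 lines: takc lgbkx qiwu xuxm fsc uwpm
Hunk 6: at line 2 remove [qiwu,xuxm,fsc] add [eeqc] -> 4 lines: takc lgbkx eeqc uwpm
Hunk 7: at line 1 remove [lgbkx,eeqc] add [bkn] -> 3 lines: takc bkn uwpm

Answer: takc
bkn
uwpm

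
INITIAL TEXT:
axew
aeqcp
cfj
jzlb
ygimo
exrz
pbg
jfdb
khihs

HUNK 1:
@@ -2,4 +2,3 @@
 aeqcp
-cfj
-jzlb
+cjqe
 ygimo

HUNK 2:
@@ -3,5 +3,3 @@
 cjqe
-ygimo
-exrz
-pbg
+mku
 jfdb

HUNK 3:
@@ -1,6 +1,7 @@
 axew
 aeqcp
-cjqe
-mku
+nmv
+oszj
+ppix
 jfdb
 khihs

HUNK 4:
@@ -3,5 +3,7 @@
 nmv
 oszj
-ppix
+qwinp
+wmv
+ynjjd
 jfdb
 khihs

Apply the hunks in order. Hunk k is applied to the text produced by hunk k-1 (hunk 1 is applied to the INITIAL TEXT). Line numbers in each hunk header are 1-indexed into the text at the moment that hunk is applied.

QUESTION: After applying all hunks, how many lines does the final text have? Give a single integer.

Hunk 1: at line 2 remove [cfj,jzlb] add [cjqe] -> 8 lines: axew aeqcp cjqe ygimo exrz pbg jfdb khihs
Hunk 2: at line 3 remove [ygimo,exrz,pbg] add [mku] -> 6 lines: axew aeqcp cjqe mku jfdb khihs
Hunk 3: at line 1 remove [cjqe,mku] add [nmv,oszj,ppix] -> 7 lines: axew aeqcp nmv oszj ppix jfdb khihs
Hunk 4: at line 3 remove [ppix] add [qwinp,wmv,ynjjd] -> 9 lines: axew aeqcp nmv oszj qwinp wmv ynjjd jfdb khihs
Final line count: 9

Answer: 9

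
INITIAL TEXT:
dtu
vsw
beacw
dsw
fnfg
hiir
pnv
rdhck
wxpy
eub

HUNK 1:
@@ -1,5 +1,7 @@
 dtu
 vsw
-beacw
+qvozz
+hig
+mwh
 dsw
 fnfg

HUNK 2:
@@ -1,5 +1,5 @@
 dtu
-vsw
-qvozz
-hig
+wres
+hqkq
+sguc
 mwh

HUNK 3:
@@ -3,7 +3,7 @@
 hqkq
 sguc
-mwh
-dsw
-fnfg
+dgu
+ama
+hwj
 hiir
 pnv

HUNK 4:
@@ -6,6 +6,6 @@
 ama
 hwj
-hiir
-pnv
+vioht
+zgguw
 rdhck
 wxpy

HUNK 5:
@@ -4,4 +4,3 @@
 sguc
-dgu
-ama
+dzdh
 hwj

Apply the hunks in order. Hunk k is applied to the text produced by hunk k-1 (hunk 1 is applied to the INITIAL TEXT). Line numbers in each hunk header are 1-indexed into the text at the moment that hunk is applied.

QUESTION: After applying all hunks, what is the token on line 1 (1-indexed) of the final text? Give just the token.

Answer: dtu

Derivation:
Hunk 1: at line 1 remove [beacw] add [qvozz,hig,mwh] -> 12 lines: dtu vsw qvozz hig mwh dsw fnfg hiir pnv rdhck wxpy eub
Hunk 2: at line 1 remove [vsw,qvozz,hig] add [wres,hqkq,sguc] -> 12 lines: dtu wres hqkq sguc mwh dsw fnfg hiir pnv rdhck wxpy eub
Hunk 3: at line 3 remove [mwh,dsw,fnfg] add [dgu,ama,hwj] -> 12 lines: dtu wres hqkq sguc dgu ama hwj hiir pnv rdhck wxpy eub
Hunk 4: at line 6 remove [hiir,pnv] add [vioht,zgguw] -> 12 lines: dtu wres hqkq sguc dgu ama hwj vioht zgguw rdhck wxpy eub
Hunk 5: at line 4 remove [dgu,ama] add [dzdh] -> 11 lines: dtu wres hqkq sguc dzdh hwj vioht zgguw rdhck wxpy eub
Final line 1: dtu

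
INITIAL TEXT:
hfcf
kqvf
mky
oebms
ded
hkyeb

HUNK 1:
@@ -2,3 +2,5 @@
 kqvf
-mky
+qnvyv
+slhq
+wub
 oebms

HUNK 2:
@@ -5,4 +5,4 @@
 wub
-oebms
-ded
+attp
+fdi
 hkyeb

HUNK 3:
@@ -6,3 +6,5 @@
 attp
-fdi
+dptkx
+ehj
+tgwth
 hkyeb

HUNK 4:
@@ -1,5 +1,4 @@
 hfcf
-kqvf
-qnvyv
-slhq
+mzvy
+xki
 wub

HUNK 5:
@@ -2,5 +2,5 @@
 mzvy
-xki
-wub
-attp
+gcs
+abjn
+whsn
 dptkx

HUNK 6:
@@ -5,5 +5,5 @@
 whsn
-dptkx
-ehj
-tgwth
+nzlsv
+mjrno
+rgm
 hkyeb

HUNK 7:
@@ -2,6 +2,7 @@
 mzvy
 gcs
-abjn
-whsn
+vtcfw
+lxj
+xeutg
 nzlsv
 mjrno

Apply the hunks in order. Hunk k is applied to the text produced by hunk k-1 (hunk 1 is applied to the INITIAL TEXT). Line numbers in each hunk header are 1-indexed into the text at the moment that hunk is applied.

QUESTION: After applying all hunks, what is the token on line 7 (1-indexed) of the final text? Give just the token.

Answer: nzlsv

Derivation:
Hunk 1: at line 2 remove [mky] add [qnvyv,slhq,wub] -> 8 lines: hfcf kqvf qnvyv slhq wub oebms ded hkyeb
Hunk 2: at line 5 remove [oebms,ded] add [attp,fdi] -> 8 lines: hfcf kqvf qnvyv slhq wub attp fdi hkyeb
Hunk 3: at line 6 remove [fdi] add [dptkx,ehj,tgwth] -> 10 lines: hfcf kqvf qnvyv slhq wub attp dptkx ehj tgwth hkyeb
Hunk 4: at line 1 remove [kqvf,qnvyv,slhq] add [mzvy,xki] -> 9 lines: hfcf mzvy xki wub attp dptkx ehj tgwth hkyeb
Hunk 5: at line 2 remove [xki,wub,attp] add [gcs,abjn,whsn] -> 9 lines: hfcf mzvy gcs abjn whsn dptkx ehj tgwth hkyeb
Hunk 6: at line 5 remove [dptkx,ehj,tgwth] add [nzlsv,mjrno,rgm] -> 9 lines: hfcf mzvy gcs abjn whsn nzlsv mjrno rgm hkyeb
Hunk 7: at line 2 remove [abjn,whsn] add [vtcfw,lxj,xeutg] -> 10 lines: hfcf mzvy gcs vtcfw lxj xeutg nzlsv mjrno rgm hkyeb
Final line 7: nzlsv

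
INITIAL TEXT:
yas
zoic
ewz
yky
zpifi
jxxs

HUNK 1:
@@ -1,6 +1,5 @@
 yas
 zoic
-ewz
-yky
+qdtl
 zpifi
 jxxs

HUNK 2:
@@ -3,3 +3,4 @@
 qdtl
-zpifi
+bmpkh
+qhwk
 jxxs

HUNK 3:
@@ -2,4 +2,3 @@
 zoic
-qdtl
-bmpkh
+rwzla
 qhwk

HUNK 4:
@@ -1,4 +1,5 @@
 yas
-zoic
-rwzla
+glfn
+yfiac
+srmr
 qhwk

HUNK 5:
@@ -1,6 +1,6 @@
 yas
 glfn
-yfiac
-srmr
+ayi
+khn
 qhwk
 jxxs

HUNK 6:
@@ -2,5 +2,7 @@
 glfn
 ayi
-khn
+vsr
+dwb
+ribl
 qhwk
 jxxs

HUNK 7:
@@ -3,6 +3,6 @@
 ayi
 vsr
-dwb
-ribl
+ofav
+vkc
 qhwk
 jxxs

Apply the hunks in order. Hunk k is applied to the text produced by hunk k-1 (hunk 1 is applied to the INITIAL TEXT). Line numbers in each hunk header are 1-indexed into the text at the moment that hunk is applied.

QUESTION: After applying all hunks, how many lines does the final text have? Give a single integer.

Answer: 8

Derivation:
Hunk 1: at line 1 remove [ewz,yky] add [qdtl] -> 5 lines: yas zoic qdtl zpifi jxxs
Hunk 2: at line 3 remove [zpifi] add [bmpkh,qhwk] -> 6 lines: yas zoic qdtl bmpkh qhwk jxxs
Hunk 3: at line 2 remove [qdtl,bmpkh] add [rwzla] -> 5 lines: yas zoic rwzla qhwk jxxs
Hunk 4: at line 1 remove [zoic,rwzla] add [glfn,yfiac,srmr] -> 6 lines: yas glfn yfiac srmr qhwk jxxs
Hunk 5: at line 1 remove [yfiac,srmr] add [ayi,khn] -> 6 lines: yas glfn ayi khn qhwk jxxs
Hunk 6: at line 2 remove [khn] add [vsr,dwb,ribl] -> 8 lines: yas glfn ayi vsr dwb ribl qhwk jxxs
Hunk 7: at line 3 remove [dwb,ribl] add [ofav,vkc] -> 8 lines: yas glfn ayi vsr ofav vkc qhwk jxxs
Final line count: 8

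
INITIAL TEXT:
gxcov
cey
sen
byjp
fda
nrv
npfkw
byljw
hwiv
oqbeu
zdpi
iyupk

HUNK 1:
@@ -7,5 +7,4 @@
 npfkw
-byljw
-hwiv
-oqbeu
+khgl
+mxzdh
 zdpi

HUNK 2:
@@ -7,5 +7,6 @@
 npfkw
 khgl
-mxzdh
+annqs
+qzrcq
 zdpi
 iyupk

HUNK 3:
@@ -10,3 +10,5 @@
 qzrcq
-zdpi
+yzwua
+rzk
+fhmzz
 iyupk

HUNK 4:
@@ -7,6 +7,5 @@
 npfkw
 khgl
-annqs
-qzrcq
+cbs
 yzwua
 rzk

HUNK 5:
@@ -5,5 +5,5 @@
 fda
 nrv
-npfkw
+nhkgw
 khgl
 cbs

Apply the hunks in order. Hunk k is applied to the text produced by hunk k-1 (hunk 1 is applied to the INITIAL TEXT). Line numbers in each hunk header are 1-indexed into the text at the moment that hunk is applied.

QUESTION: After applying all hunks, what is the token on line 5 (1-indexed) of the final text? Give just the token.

Answer: fda

Derivation:
Hunk 1: at line 7 remove [byljw,hwiv,oqbeu] add [khgl,mxzdh] -> 11 lines: gxcov cey sen byjp fda nrv npfkw khgl mxzdh zdpi iyupk
Hunk 2: at line 7 remove [mxzdh] add [annqs,qzrcq] -> 12 lines: gxcov cey sen byjp fda nrv npfkw khgl annqs qzrcq zdpi iyupk
Hunk 3: at line 10 remove [zdpi] add [yzwua,rzk,fhmzz] -> 14 lines: gxcov cey sen byjp fda nrv npfkw khgl annqs qzrcq yzwua rzk fhmzz iyupk
Hunk 4: at line 7 remove [annqs,qzrcq] add [cbs] -> 13 lines: gxcov cey sen byjp fda nrv npfkw khgl cbs yzwua rzk fhmzz iyupk
Hunk 5: at line 5 remove [npfkw] add [nhkgw] -> 13 lines: gxcov cey sen byjp fda nrv nhkgw khgl cbs yzwua rzk fhmzz iyupk
Final line 5: fda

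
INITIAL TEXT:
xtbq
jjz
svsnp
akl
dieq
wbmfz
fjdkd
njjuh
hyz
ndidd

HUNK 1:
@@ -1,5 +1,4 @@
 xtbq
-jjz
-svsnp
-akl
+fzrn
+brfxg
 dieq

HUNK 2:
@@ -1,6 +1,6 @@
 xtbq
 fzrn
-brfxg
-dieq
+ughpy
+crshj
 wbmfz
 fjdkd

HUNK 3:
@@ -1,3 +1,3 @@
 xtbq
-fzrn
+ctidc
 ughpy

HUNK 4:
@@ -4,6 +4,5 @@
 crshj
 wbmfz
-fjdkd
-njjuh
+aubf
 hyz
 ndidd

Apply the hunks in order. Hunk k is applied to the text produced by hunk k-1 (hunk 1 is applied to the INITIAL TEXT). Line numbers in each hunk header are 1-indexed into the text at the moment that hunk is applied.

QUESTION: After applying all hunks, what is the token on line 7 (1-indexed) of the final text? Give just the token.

Hunk 1: at line 1 remove [jjz,svsnp,akl] add [fzrn,brfxg] -> 9 lines: xtbq fzrn brfxg dieq wbmfz fjdkd njjuh hyz ndidd
Hunk 2: at line 1 remove [brfxg,dieq] add [ughpy,crshj] -> 9 lines: xtbq fzrn ughpy crshj wbmfz fjdkd njjuh hyz ndidd
Hunk 3: at line 1 remove [fzrn] add [ctidc] -> 9 lines: xtbq ctidc ughpy crshj wbmfz fjdkd njjuh hyz ndidd
Hunk 4: at line 4 remove [fjdkd,njjuh] add [aubf] -> 8 lines: xtbq ctidc ughpy crshj wbmfz aubf hyz ndidd
Final line 7: hyz

Answer: hyz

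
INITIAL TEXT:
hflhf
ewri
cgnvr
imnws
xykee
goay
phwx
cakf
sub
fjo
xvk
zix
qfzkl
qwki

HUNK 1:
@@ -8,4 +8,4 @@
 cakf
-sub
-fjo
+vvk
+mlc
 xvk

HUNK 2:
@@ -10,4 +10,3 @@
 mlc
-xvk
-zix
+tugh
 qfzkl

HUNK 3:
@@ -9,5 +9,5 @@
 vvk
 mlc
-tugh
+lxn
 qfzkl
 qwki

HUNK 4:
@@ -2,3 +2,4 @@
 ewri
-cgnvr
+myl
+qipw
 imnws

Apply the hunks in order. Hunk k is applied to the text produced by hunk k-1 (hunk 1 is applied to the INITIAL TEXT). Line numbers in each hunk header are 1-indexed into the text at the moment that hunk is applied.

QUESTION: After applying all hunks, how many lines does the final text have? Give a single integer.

Answer: 14

Derivation:
Hunk 1: at line 8 remove [sub,fjo] add [vvk,mlc] -> 14 lines: hflhf ewri cgnvr imnws xykee goay phwx cakf vvk mlc xvk zix qfzkl qwki
Hunk 2: at line 10 remove [xvk,zix] add [tugh] -> 13 lines: hflhf ewri cgnvr imnws xykee goay phwx cakf vvk mlc tugh qfzkl qwki
Hunk 3: at line 9 remove [tugh] add [lxn] -> 13 lines: hflhf ewri cgnvr imnws xykee goay phwx cakf vvk mlc lxn qfzkl qwki
Hunk 4: at line 2 remove [cgnvr] add [myl,qipw] -> 14 lines: hflhf ewri myl qipw imnws xykee goay phwx cakf vvk mlc lxn qfzkl qwki
Final line count: 14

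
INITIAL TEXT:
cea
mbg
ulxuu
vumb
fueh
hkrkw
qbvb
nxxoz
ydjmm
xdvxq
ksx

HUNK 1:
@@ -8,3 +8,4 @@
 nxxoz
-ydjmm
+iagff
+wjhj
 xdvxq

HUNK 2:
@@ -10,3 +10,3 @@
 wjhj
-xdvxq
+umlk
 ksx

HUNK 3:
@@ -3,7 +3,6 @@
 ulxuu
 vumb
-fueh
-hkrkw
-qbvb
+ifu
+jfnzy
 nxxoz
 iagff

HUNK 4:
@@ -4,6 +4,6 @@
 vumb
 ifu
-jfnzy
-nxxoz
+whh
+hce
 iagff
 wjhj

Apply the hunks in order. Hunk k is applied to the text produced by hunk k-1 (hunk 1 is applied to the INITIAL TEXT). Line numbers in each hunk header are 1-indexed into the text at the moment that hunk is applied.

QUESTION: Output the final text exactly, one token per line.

Hunk 1: at line 8 remove [ydjmm] add [iagff,wjhj] -> 12 lines: cea mbg ulxuu vumb fueh hkrkw qbvb nxxoz iagff wjhj xdvxq ksx
Hunk 2: at line 10 remove [xdvxq] add [umlk] -> 12 lines: cea mbg ulxuu vumb fueh hkrkw qbvb nxxoz iagff wjhj umlk ksx
Hunk 3: at line 3 remove [fueh,hkrkw,qbvb] add [ifu,jfnzy] -> 11 lines: cea mbg ulxuu vumb ifu jfnzy nxxoz iagff wjhj umlk ksx
Hunk 4: at line 4 remove [jfnzy,nxxoz] add [whh,hce] -> 11 lines: cea mbg ulxuu vumb ifu whh hce iagff wjhj umlk ksx

Answer: cea
mbg
ulxuu
vumb
ifu
whh
hce
iagff
wjhj
umlk
ksx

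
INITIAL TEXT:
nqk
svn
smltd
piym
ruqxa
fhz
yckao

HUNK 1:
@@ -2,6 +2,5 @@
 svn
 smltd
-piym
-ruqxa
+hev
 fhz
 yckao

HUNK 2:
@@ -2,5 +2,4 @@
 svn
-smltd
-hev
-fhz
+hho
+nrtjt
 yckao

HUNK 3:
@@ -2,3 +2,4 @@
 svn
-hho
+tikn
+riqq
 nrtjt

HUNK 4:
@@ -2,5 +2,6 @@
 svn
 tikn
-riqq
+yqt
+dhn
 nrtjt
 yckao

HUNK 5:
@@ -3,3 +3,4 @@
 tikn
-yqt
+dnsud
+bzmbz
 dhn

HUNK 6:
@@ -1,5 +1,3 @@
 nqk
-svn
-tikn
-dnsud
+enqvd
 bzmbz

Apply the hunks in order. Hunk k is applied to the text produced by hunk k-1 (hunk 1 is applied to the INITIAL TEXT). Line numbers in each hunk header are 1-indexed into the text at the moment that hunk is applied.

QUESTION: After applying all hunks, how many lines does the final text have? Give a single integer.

Hunk 1: at line 2 remove [piym,ruqxa] add [hev] -> 6 lines: nqk svn smltd hev fhz yckao
Hunk 2: at line 2 remove [smltd,hev,fhz] add [hho,nrtjt] -> 5 lines: nqk svn hho nrtjt yckao
Hunk 3: at line 2 remove [hho] add [tikn,riqq] -> 6 lines: nqk svn tikn riqq nrtjt yckao
Hunk 4: at line 2 remove [riqq] add [yqt,dhn] -> 7 lines: nqk svn tikn yqt dhn nrtjt yckao
Hunk 5: at line 3 remove [yqt] add [dnsud,bzmbz] -> 8 lines: nqk svn tikn dnsud bzmbz dhn nrtjt yckao
Hunk 6: at line 1 remove [svn,tikn,dnsud] add [enqvd] -> 6 lines: nqk enqvd bzmbz dhn nrtjt yckao
Final line count: 6

Answer: 6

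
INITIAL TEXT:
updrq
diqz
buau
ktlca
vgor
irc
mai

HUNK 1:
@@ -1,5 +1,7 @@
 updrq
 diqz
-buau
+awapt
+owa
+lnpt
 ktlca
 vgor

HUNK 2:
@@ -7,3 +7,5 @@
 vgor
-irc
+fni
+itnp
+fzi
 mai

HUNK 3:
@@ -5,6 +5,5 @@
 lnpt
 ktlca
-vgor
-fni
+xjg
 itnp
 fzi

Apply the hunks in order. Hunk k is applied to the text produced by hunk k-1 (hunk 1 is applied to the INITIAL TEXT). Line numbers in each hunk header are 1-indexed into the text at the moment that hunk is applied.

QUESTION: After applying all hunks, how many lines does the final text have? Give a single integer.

Answer: 10

Derivation:
Hunk 1: at line 1 remove [buau] add [awapt,owa,lnpt] -> 9 lines: updrq diqz awapt owa lnpt ktlca vgor irc mai
Hunk 2: at line 7 remove [irc] add [fni,itnp,fzi] -> 11 lines: updrq diqz awapt owa lnpt ktlca vgor fni itnp fzi mai
Hunk 3: at line 5 remove [vgor,fni] add [xjg] -> 10 lines: updrq diqz awapt owa lnpt ktlca xjg itnp fzi mai
Final line count: 10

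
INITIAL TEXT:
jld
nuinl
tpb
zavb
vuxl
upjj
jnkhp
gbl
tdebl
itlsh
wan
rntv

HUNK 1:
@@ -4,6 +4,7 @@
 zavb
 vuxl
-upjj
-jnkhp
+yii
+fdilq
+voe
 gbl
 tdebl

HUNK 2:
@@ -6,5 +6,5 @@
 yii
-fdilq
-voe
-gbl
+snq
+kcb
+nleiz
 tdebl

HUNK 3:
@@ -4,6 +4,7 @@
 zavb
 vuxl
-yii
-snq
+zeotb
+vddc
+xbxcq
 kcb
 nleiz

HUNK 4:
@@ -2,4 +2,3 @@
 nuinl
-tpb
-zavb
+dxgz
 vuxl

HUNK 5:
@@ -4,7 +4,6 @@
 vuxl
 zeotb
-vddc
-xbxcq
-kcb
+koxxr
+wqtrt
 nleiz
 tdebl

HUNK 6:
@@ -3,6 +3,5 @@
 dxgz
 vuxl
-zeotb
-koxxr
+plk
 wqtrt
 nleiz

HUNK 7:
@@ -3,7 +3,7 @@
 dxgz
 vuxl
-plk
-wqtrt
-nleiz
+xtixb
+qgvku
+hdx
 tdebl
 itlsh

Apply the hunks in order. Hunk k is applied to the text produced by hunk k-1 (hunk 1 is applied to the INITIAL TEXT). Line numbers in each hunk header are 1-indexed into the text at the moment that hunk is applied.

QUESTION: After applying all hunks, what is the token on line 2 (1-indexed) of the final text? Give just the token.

Answer: nuinl

Derivation:
Hunk 1: at line 4 remove [upjj,jnkhp] add [yii,fdilq,voe] -> 13 lines: jld nuinl tpb zavb vuxl yii fdilq voe gbl tdebl itlsh wan rntv
Hunk 2: at line 6 remove [fdilq,voe,gbl] add [snq,kcb,nleiz] -> 13 lines: jld nuinl tpb zavb vuxl yii snq kcb nleiz tdebl itlsh wan rntv
Hunk 3: at line 4 remove [yii,snq] add [zeotb,vddc,xbxcq] -> 14 lines: jld nuinl tpb zavb vuxl zeotb vddc xbxcq kcb nleiz tdebl itlsh wan rntv
Hunk 4: at line 2 remove [tpb,zavb] add [dxgz] -> 13 lines: jld nuinl dxgz vuxl zeotb vddc xbxcq kcb nleiz tdebl itlsh wan rntv
Hunk 5: at line 4 remove [vddc,xbxcq,kcb] add [koxxr,wqtrt] -> 12 lines: jld nuinl dxgz vuxl zeotb koxxr wqtrt nleiz tdebl itlsh wan rntv
Hunk 6: at line 3 remove [zeotb,koxxr] add [plk] -> 11 lines: jld nuinl dxgz vuxl plk wqtrt nleiz tdebl itlsh wan rntv
Hunk 7: at line 3 remove [plk,wqtrt,nleiz] add [xtixb,qgvku,hdx] -> 11 lines: jld nuinl dxgz vuxl xtixb qgvku hdx tdebl itlsh wan rntv
Final line 2: nuinl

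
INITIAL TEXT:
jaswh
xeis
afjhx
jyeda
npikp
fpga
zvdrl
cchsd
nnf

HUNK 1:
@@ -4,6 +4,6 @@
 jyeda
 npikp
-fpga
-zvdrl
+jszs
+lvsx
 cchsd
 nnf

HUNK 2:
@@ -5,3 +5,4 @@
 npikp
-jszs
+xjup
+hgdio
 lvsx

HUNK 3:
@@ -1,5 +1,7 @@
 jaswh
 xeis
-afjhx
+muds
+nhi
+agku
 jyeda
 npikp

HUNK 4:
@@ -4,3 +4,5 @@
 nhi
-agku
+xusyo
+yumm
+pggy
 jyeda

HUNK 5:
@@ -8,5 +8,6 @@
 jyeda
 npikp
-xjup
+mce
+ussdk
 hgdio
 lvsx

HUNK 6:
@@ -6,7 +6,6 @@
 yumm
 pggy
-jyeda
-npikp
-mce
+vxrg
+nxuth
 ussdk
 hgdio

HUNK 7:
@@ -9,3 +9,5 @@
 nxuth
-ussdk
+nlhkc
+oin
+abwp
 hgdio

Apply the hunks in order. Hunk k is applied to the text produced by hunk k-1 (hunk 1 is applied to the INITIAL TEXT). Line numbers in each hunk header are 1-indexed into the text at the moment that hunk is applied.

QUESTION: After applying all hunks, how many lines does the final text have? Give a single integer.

Hunk 1: at line 4 remove [fpga,zvdrl] add [jszs,lvsx] -> 9 lines: jaswh xeis afjhx jyeda npikp jszs lvsx cchsd nnf
Hunk 2: at line 5 remove [jszs] add [xjup,hgdio] -> 10 lines: jaswh xeis afjhx jyeda npikp xjup hgdio lvsx cchsd nnf
Hunk 3: at line 1 remove [afjhx] add [muds,nhi,agku] -> 12 lines: jaswh xeis muds nhi agku jyeda npikp xjup hgdio lvsx cchsd nnf
Hunk 4: at line 4 remove [agku] add [xusyo,yumm,pggy] -> 14 lines: jaswh xeis muds nhi xusyo yumm pggy jyeda npikp xjup hgdio lvsx cchsd nnf
Hunk 5: at line 8 remove [xjup] add [mce,ussdk] -> 15 lines: jaswh xeis muds nhi xusyo yumm pggy jyeda npikp mce ussdk hgdio lvsx cchsd nnf
Hunk 6: at line 6 remove [jyeda,npikp,mce] add [vxrg,nxuth] -> 14 lines: jaswh xeis muds nhi xusyo yumm pggy vxrg nxuth ussdk hgdio lvsx cchsd nnf
Hunk 7: at line 9 remove [ussdk] add [nlhkc,oin,abwp] -> 16 lines: jaswh xeis muds nhi xusyo yumm pggy vxrg nxuth nlhkc oin abwp hgdio lvsx cchsd nnf
Final line count: 16

Answer: 16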